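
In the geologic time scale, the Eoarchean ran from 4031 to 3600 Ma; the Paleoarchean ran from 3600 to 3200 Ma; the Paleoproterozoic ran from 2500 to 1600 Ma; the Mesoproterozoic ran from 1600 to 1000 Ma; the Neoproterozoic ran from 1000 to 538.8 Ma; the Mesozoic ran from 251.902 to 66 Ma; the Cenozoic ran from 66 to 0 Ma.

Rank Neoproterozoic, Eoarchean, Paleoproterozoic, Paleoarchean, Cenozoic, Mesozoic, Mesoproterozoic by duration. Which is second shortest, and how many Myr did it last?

Start − end for each: Neoproterozoic 1000 − 538.8 = 461.2; Eoarchean 4031 − 3600 = 431; Paleoproterozoic 2500 − 1600 = 900; Paleoarchean 3600 − 3200 = 400; Cenozoic 66 − 0 = 66; Mesozoic 251.902 − 66 = 185.902; Mesoproterozoic 1600 − 1000 = 600.
Ranking these from shortest: Cenozoic < Mesozoic < Paleoarchean < Eoarchean < Neoproterozoic < Mesoproterozoic < Paleoproterozoic.
Position 2 in that ranking is Mesozoic, which lasted 185.902 Myr.

Mesozoic, 185.902 million years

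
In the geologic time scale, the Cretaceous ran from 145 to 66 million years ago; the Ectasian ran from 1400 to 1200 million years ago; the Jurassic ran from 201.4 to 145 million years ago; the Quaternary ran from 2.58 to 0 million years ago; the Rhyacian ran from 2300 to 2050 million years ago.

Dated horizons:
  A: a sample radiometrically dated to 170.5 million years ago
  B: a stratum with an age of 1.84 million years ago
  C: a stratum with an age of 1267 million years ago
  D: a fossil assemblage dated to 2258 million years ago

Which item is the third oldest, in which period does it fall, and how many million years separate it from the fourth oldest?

Sorted oldest-first by Ma: D (2258), C (1267), A (170.5), B (1.84).
The third oldest is A at 170.5 Ma, which lies in 201.4–145 Ma: the Jurassic.
The fourth oldest is B at 1.84 Ma; separation = |170.5 − 1.84| = 168.66 Myr.

A, in the Jurassic; 168.66 million years to B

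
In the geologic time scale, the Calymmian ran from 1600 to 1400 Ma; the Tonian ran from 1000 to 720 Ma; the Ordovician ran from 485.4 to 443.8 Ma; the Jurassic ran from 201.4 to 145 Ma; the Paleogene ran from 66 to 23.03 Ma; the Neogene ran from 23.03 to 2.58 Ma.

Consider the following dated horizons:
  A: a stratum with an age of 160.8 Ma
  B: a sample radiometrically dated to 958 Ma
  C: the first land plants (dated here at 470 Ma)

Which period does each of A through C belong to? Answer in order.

A — Jurassic; B — Tonian; C — Ordovician

Match each age against the start–end ranges in the excerpt: A = 160.8 Ma → Jurassic (201.4–145); B = 958 Ma → Tonian (1000–720); C = 470 Ma → Ordovician (485.4–443.8).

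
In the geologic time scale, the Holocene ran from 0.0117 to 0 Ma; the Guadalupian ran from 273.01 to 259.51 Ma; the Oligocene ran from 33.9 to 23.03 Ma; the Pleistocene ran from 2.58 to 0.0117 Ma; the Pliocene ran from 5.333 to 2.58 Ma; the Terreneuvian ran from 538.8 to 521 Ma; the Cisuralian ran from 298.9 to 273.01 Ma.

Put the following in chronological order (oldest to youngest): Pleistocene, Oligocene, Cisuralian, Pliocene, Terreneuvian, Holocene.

Read off each span (Ma): Pleistocene 2.58–0.0117; Oligocene 33.9–23.03; Cisuralian 298.9–273.01; Pliocene 5.333–2.58; Terreneuvian 538.8–521; Holocene 0.0117–0.
Larger Ma is older, so oldest→youngest is Terreneuvian, Cisuralian, Oligocene, Pliocene, Pleistocene, Holocene.

Terreneuvian, then Cisuralian, then Oligocene, then Pliocene, then Pleistocene, then Holocene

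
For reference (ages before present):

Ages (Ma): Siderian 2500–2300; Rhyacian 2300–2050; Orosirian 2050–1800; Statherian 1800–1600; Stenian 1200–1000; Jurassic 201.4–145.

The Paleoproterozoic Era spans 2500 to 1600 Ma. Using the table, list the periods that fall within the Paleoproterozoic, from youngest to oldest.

Statherian, Orosirian, Rhyacian, Siderian

Periods with both bounds inside 2500–1600 Ma: Statherian (1800–1600), Orosirian (2050–1800), Rhyacian (2300–2050), Siderian (2500–2300).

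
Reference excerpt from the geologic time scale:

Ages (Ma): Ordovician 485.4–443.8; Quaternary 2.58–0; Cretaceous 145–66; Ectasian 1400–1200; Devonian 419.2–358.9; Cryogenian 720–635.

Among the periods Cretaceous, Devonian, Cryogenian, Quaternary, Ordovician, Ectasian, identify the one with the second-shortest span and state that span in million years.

Start − end for each: Cretaceous 145 − 66 = 79; Devonian 419.2 − 358.9 = 60.3; Cryogenian 720 − 635 = 85; Quaternary 2.58 − 0 = 2.58; Ordovician 485.4 − 443.8 = 41.6; Ectasian 1400 − 1200 = 200.
Ranking these from shortest: Quaternary < Ordovician < Devonian < Cretaceous < Cryogenian < Ectasian.
Position 2 in that ranking is Ordovician, which lasted 41.6 Myr.

Ordovician, 41.6 million years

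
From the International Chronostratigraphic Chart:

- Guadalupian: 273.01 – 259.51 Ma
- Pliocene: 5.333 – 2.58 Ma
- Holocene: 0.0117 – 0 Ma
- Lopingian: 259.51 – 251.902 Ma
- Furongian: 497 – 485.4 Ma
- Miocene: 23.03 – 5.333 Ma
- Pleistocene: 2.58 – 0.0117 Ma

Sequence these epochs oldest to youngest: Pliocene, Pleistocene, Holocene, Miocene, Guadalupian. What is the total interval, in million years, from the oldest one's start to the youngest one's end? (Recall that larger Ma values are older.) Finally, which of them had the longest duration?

Guadalupian, Miocene, Pliocene, Pleistocene, Holocene; total span 273.01 Myr; longest is Miocene

From the excerpt: Pliocene 5.333–2.58; Pleistocene 2.58–0.0117; Holocene 0.0117–0; Miocene 23.03–5.333; Guadalupian 273.01–259.51 (Ma).
Larger Ma is earlier, so the oldest is Guadalupian and the youngest is Holocene; oldest to youngest: Guadalupian, Miocene, Pliocene, Pleistocene, Holocene.
Oldest start 273.01 minus youngest end 0 gives 273.01 Myr overall.
Individual lengths (start − end): Miocene 17.697; Pliocene 2.753; Holocene 0.0117; Guadalupian 13.5; Pleistocene 2.5683. The largest is Miocene at 17.697 Myr.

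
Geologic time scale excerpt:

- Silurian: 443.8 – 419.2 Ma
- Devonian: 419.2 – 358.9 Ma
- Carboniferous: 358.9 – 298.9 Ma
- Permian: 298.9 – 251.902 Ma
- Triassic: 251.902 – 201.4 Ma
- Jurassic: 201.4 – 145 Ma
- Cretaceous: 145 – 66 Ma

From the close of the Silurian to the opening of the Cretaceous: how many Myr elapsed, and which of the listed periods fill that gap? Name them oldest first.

274.2 million years; Devonian, Carboniferous, Permian, Triassic, Jurassic

The Silurian closes at 419.2 Ma and the Cretaceous opens at 145 Ma, so the interval is 419.2 − 145 = 274.2 Myr.
A period fits inside if it starts at or after 419.2 Ma and ends at or before 145 Ma; oldest first that gives Devonian, Carboniferous, Permian, Triassic, Jurassic.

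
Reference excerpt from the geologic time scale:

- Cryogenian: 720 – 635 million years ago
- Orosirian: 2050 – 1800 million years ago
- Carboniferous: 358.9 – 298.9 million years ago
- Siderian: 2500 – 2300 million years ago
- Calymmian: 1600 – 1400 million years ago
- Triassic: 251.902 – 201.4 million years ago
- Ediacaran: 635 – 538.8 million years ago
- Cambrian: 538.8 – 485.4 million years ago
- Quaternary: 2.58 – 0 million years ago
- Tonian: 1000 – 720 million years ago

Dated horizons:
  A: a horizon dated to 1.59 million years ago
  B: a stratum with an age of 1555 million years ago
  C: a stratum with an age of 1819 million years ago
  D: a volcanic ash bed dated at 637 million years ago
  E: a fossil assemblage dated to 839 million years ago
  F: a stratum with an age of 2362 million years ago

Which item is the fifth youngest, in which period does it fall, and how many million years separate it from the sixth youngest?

C, in the Orosirian; 543 million years to F

Sorted youngest-first by Ma: A (1.59), D (637), E (839), B (1555), C (1819), F (2362).
The fifth youngest is C at 1819 Ma, which lies in 2050–1800 Ma: the Orosirian.
The sixth youngest is F at 2362 Ma; separation = |1819 − 2362| = 543 Myr.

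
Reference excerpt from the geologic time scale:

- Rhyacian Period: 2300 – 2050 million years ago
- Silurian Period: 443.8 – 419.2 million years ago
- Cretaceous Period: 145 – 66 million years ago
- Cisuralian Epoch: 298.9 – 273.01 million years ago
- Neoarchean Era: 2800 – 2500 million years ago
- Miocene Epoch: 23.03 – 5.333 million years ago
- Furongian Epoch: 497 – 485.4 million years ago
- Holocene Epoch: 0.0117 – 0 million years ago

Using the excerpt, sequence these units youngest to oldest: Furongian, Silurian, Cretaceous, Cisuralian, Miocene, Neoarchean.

Miocene, Cretaceous, Cisuralian, Silurian, Furongian, Neoarchean

Read off each span (Ma): Furongian 497–485.4; Silurian 443.8–419.2; Cretaceous 145–66; Cisuralian 298.9–273.01; Miocene 23.03–5.333; Neoarchean 2800–2500.
Larger Ma is older, so oldest→youngest is Neoarchean, Furongian, Silurian, Cisuralian, Cretaceous, Miocene; reverse it for youngest→oldest.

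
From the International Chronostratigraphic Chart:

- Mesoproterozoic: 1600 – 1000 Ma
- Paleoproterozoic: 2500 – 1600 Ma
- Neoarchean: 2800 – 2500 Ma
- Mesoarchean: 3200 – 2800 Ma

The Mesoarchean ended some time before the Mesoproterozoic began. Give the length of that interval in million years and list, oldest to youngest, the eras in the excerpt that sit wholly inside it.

1200 million years; Neoarchean, Paleoproterozoic

End of Mesoarchean = 2800 Ma; start of Mesoproterozoic = 1600 Ma.
Gap = 2800 − 1600 = 1200 Myr.
Eras wholly inside 2800–1600 Ma: Neoarchean (2800–2500), Paleoproterozoic (2500–1600).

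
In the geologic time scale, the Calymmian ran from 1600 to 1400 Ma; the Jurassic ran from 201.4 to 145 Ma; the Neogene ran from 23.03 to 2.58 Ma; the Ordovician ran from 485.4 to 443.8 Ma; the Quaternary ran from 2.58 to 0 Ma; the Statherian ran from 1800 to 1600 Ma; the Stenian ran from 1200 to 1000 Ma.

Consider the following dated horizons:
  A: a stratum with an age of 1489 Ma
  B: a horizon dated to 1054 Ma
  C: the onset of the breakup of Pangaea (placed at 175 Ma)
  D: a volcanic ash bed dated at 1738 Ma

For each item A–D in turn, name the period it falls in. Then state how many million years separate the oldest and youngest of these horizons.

A: 1489 Ma lies in 1600–1400 Ma, so Calymmian.
B: 1054 Ma lies in 1200–1000 Ma, so Stenian.
C: 175 Ma lies in 201.4–145 Ma, so Jurassic.
D: 1738 Ma lies in 1800–1600 Ma, so Statherian.
Oldest = 1738 Ma, youngest = 175 Ma → span 1563 Myr.

A — Calymmian; B — Stenian; C — Jurassic; D — Statherian; span 1563 million years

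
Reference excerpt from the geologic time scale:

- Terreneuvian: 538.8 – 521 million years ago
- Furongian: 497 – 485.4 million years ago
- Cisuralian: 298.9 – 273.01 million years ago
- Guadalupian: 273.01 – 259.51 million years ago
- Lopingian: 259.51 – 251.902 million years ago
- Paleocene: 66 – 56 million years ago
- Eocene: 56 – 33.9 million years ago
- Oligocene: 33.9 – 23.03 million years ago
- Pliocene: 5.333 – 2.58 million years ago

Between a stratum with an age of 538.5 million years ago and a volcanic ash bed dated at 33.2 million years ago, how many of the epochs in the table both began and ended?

The older date is 538.5 Ma and the younger is 33.2 Ma.
Epochs with start < 538.5 and end > 33.2 Ma: Furongian (497–485.4), Cisuralian (298.9–273.01), Guadalupian (273.01–259.51), Lopingian (259.51–251.902), Paleocene (66–56), Eocene (56–33.9).
That is 6 complete epochs.

6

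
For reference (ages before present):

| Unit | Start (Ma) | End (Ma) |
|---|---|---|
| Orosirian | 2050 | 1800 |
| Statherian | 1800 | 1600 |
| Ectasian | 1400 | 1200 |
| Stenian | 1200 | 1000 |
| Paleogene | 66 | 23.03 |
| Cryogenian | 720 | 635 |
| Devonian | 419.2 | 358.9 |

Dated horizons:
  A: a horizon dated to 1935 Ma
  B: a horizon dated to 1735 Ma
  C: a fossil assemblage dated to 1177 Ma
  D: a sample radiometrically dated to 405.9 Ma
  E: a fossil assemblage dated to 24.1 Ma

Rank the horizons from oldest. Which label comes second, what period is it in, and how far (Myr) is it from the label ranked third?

B, in the Statherian; 558 million years to C

Sorted oldest-first by Ma: A (1935), B (1735), C (1177), D (405.9), E (24.1).
The second oldest is B at 1735 Ma, which lies in 1800–1600 Ma: the Statherian.
The third oldest is C at 1177 Ma; separation = |1735 − 1177| = 558 Myr.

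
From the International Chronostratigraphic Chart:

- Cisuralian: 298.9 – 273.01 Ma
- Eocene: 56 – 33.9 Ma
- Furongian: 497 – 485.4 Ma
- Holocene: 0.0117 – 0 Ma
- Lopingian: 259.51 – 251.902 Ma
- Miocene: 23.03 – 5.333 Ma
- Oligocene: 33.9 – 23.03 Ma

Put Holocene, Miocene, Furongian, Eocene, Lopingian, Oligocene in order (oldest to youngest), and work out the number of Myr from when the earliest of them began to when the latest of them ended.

Furongian, Lopingian, Eocene, Oligocene, Miocene, Holocene; total span 497 Myr

Start ages (Ma): Furongian 497, Lopingian 259.51, Eocene 56, Oligocene 33.9, Miocene 23.03, Holocene 0.0117.
Ordered oldest to youngest: Furongian, Lopingian, Eocene, Oligocene, Miocene, Holocene.
Span = 497 − 0 = 497 Myr.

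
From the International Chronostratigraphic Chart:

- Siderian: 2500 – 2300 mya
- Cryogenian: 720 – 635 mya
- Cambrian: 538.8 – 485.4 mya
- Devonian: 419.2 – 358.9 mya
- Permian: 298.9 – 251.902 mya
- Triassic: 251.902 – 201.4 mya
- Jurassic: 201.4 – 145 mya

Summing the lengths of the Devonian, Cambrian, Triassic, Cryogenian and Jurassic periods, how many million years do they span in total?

Each duration: Devonian = 60.3; Cambrian = 53.4; Triassic = 50.502; Cryogenian = 85; Jurassic = 56.4.
Sum: 60.3 + 53.4 + 50.502 + 85 + 56.4 = 305.602 Myr.

305.602 million years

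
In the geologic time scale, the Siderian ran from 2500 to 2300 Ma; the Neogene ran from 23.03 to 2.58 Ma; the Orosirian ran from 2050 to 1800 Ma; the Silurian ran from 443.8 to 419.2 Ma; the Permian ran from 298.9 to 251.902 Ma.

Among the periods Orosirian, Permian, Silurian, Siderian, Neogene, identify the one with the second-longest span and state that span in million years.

Durations: Orosirian 250; Permian 46.998; Silurian 24.6; Siderian 200; Neogene 20.45 Myr.
Sorted longest-first: Orosirian (250), Siderian (200), Permian (46.998), Silurian (24.6), Neogene (20.45).
The second longest is Siderian at 200 Myr.

Siderian, 200 million years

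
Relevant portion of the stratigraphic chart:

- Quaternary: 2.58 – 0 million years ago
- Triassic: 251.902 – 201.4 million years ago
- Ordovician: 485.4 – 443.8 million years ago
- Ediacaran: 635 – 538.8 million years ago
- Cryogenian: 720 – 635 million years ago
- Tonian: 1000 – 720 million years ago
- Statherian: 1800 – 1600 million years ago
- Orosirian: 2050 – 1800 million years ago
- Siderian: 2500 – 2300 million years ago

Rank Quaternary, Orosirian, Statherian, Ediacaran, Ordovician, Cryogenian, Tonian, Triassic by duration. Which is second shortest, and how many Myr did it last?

Ordovician, 41.6 million years

Durations: Quaternary 2.58; Orosirian 250; Statherian 200; Ediacaran 96.2; Ordovician 41.6; Cryogenian 85; Tonian 280; Triassic 50.502 Myr.
Sorted shortest-first: Quaternary (2.58), Ordovician (41.6), Triassic (50.502), Cryogenian (85), Ediacaran (96.2), Statherian (200), Orosirian (250), Tonian (280).
The second shortest is Ordovician at 41.6 Myr.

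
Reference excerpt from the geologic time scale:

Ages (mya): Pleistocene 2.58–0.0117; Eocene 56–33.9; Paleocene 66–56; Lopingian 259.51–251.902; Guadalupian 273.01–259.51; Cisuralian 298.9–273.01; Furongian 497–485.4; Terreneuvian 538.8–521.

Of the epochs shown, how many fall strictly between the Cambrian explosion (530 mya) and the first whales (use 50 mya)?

The older date is 530 Ma and the younger is 50 Ma.
Epochs with start < 530 and end > 50 Ma: Furongian (497–485.4), Cisuralian (298.9–273.01), Guadalupian (273.01–259.51), Lopingian (259.51–251.902), Paleocene (66–56).
That is 5 complete epochs.

5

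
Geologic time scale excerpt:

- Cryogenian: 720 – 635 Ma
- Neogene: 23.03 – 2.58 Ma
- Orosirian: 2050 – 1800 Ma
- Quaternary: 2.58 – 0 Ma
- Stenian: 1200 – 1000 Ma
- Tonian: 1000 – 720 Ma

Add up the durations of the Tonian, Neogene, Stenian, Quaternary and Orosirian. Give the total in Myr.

Each duration: Tonian = 280; Neogene = 20.45; Stenian = 200; Quaternary = 2.58; Orosirian = 250.
Sum: 280 + 20.45 + 200 + 2.58 + 250 = 753.03 Myr.

753.03 million years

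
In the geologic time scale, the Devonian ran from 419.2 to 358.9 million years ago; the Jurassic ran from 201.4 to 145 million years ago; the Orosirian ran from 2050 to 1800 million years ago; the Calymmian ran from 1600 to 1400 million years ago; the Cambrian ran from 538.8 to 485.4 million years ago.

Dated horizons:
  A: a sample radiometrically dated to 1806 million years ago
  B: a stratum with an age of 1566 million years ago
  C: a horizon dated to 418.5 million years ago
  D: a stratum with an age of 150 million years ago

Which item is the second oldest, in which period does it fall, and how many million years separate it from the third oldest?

Sorted oldest-first by Ma: A (1806), B (1566), C (418.5), D (150).
The second oldest is B at 1566 Ma, which lies in 1600–1400 Ma: the Calymmian.
The third oldest is C at 418.5 Ma; separation = |1566 − 418.5| = 1147.5 Myr.

B, in the Calymmian; 1147.5 million years to C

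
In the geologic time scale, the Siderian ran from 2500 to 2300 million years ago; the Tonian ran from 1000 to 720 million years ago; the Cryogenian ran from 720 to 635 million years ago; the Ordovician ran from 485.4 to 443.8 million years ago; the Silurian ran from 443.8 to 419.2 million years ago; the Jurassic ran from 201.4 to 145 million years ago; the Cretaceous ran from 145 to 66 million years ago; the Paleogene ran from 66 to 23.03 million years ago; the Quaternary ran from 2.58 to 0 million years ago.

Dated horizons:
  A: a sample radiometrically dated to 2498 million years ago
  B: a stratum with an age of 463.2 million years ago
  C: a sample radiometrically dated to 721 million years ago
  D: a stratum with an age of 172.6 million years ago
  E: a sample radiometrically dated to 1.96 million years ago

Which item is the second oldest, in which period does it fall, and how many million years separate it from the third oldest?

C, in the Tonian; 257.8 million years to B

Larger Ma means older, so oldest first: A 2498 > C 721 > B 463.2 > D 172.6 > E 1.96.
Counting 2 along gives C (721 Ma); the excerpt puts that inside the Tonian, 1000–720 Ma.
Next in line is B (463.2 Ma), and 721 − 463.2 = 257.8 Myr.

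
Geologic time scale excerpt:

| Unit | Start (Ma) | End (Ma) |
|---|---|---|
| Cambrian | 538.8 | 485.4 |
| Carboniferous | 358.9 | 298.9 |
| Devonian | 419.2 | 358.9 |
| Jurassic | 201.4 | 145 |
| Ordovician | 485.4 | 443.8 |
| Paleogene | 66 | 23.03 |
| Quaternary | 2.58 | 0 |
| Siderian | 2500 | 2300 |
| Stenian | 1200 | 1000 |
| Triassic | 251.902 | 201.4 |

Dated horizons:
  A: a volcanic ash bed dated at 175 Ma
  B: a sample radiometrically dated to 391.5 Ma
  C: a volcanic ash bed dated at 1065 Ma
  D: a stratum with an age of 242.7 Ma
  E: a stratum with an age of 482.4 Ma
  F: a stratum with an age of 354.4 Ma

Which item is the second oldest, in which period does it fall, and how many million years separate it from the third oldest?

Larger Ma means older, so oldest first: C 1065 > E 482.4 > B 391.5 > F 354.4 > D 242.7 > A 175.
Counting 2 along gives E (482.4 Ma); the excerpt puts that inside the Ordovician, 485.4–443.8 Ma.
Next in line is B (391.5 Ma), and 482.4 − 391.5 = 90.9 Myr.

E, in the Ordovician; 90.9 million years to B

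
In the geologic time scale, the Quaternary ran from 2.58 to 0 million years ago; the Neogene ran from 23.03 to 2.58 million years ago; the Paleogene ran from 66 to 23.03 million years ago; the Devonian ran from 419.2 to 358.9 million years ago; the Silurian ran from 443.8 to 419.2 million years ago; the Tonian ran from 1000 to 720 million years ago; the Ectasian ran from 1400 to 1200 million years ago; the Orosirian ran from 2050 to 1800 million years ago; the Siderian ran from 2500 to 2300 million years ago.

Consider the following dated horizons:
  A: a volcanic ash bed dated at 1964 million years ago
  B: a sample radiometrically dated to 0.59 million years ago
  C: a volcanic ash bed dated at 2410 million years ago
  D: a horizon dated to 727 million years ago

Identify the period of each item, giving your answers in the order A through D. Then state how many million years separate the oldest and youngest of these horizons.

A — Orosirian; B — Quaternary; C — Siderian; D — Tonian; span 2409.41 million years

Match each age against the start–end ranges in the excerpt: A = 1964 Ma → Orosirian (2050–1800); B = 0.59 Ma → Quaternary (2.58–0); C = 2410 Ma → Siderian (2500–2300); D = 727 Ma → Tonian (1000–720).
The largest age is 2410 Ma and the smallest is 0.59 Ma; their difference is 2409.41 Myr.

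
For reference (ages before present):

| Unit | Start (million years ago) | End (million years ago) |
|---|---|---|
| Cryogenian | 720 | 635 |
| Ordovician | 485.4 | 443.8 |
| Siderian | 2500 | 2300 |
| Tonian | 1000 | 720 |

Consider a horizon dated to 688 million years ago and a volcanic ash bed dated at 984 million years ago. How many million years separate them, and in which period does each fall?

Elapsed time: 984 − 688 = 296 Myr.
688 Ma lies within 720–635 Ma: Cryogenian.
984 Ma lies within 1000–720 Ma: Tonian.

296 million years apart; the first in the Cryogenian, the second in the Tonian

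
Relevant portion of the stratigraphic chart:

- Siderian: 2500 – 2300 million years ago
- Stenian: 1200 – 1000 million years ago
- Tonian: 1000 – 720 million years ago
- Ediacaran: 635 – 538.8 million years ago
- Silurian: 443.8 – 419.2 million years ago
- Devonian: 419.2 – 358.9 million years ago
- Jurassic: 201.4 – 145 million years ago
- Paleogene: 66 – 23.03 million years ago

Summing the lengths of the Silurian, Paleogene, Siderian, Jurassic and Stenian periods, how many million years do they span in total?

Each duration: Silurian = 24.6; Paleogene = 42.97; Siderian = 200; Jurassic = 56.4; Stenian = 200.
Sum: 24.6 + 42.97 + 200 + 56.4 + 200 = 523.97 Myr.

523.97 million years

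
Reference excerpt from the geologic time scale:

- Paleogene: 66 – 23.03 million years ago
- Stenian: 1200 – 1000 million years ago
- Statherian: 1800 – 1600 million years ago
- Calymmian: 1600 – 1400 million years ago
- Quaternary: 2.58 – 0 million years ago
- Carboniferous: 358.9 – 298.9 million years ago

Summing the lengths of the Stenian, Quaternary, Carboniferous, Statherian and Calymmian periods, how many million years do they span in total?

Duration is start − end for each: (1200 − 1000) + (2.58 − 0) + (358.9 − 298.9) + (1800 − 1600) + (1600 − 1400).
That is 200 + 2.58 + 60 + 200 + 200, which totals 662.58 million years.

662.58 million years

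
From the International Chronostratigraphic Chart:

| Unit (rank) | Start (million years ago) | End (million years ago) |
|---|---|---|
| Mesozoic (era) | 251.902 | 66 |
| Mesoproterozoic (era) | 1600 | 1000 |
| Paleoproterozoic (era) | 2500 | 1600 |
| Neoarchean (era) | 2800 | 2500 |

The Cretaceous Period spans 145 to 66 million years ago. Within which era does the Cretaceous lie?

The Cretaceous (145–66 Ma) lies entirely within 251.902–66 Ma, the Mesozoic Era.

Mesozoic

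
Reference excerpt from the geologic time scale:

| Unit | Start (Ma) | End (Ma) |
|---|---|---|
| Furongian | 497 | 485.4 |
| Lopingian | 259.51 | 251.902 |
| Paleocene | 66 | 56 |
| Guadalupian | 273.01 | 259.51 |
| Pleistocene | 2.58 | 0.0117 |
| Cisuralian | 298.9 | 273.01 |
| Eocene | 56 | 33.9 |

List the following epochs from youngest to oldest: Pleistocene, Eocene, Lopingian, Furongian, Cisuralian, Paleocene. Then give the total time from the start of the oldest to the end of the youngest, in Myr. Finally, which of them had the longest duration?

Start ages (Ma): Furongian 497, Cisuralian 298.9, Lopingian 259.51, Paleocene 66, Eocene 56, Pleistocene 2.58.
Ordered youngest to oldest: Pleistocene, Eocene, Paleocene, Lopingian, Cisuralian, Furongian.
Span = 497 − 0.0117 = 496.9883 Myr.
Durations: Eocene 22.1, Cisuralian 25.89, Lopingian 7.608, Pleistocene 2.5683, Paleocene 10, Furongian 11.6 → longest is Cisuralian (25.89 Myr).

Pleistocene, Eocene, Paleocene, Lopingian, Cisuralian, Furongian; total span 496.9883 Myr; longest is Cisuralian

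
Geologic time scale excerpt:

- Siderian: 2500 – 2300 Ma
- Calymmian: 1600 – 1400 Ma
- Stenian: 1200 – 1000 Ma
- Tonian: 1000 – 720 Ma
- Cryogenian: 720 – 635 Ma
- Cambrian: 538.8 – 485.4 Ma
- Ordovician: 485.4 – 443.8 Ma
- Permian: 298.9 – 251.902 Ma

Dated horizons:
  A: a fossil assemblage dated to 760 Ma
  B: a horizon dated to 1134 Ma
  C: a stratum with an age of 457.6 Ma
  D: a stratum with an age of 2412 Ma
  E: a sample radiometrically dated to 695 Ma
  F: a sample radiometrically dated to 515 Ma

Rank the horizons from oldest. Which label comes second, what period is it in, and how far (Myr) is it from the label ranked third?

Sorted oldest-first by Ma: D (2412), B (1134), A (760), E (695), F (515), C (457.6).
The second oldest is B at 1134 Ma, which lies in 1200–1000 Ma: the Stenian.
The third oldest is A at 760 Ma; separation = |1134 − 760| = 374 Myr.

B, in the Stenian; 374 million years to A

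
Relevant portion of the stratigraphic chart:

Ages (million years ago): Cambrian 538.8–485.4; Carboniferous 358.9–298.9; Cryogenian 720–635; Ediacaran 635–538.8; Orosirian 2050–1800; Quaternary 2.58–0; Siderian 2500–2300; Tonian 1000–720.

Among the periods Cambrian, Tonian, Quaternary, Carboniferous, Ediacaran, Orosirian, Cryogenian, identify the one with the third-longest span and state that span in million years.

Start − end for each: Cambrian 538.8 − 485.4 = 53.4; Tonian 1000 − 720 = 280; Quaternary 2.58 − 0 = 2.58; Carboniferous 358.9 − 298.9 = 60; Ediacaran 635 − 538.8 = 96.2; Orosirian 2050 − 1800 = 250; Cryogenian 720 − 635 = 85.
Ranking these from longest: Tonian > Orosirian > Ediacaran > Cryogenian > Carboniferous > Cambrian > Quaternary.
Position 3 in that ranking is Ediacaran, which lasted 96.2 Myr.

Ediacaran, 96.2 million years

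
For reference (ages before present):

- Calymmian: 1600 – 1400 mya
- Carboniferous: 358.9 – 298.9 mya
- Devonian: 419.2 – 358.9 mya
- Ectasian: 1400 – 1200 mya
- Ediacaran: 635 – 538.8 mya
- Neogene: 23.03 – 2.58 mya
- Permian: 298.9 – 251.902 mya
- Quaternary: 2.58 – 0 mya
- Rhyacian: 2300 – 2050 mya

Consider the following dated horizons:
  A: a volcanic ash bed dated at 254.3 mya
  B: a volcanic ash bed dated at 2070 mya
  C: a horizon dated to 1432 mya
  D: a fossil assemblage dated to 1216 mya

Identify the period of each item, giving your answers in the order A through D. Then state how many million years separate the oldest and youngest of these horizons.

A — Permian; B — Rhyacian; C — Calymmian; D — Ectasian; span 1815.7 million years

A: 254.3 Ma lies in 298.9–251.902 Ma, so Permian.
B: 2070 Ma lies in 2300–2050 Ma, so Rhyacian.
C: 1432 Ma lies in 1600–1400 Ma, so Calymmian.
D: 1216 Ma lies in 1400–1200 Ma, so Ectasian.
Oldest = 2070 Ma, youngest = 254.3 Ma → span 1815.7 Myr.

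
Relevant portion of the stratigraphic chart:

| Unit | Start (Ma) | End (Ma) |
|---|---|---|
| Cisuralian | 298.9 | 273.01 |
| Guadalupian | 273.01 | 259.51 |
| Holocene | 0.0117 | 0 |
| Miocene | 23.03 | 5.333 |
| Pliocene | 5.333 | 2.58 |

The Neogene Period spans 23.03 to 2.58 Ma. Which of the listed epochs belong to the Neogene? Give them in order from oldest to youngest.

Miocene, Pliocene

Epochs with both bounds inside 23.03–2.58 Ma: Miocene (23.03–5.333), Pliocene (5.333–2.58).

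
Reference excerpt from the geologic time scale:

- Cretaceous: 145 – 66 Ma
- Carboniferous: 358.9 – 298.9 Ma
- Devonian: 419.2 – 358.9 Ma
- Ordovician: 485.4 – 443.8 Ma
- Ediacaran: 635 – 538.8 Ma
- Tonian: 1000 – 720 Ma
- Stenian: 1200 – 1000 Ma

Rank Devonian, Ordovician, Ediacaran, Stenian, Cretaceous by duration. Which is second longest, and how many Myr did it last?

Start − end for each: Devonian 419.2 − 358.9 = 60.3; Ordovician 485.4 − 443.8 = 41.6; Ediacaran 635 − 538.8 = 96.2; Stenian 1200 − 1000 = 200; Cretaceous 145 − 66 = 79.
Ranking these from longest: Stenian > Ediacaran > Cretaceous > Devonian > Ordovician.
Position 2 in that ranking is Ediacaran, which lasted 96.2 Myr.

Ediacaran, 96.2 million years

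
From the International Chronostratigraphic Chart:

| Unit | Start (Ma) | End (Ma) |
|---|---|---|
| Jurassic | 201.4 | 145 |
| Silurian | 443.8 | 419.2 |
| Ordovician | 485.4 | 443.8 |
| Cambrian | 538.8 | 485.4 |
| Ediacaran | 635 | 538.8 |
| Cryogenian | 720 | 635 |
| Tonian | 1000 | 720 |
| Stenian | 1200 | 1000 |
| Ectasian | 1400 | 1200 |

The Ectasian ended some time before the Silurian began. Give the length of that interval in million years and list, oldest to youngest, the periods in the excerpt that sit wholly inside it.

The Ectasian closes at 1200 Ma and the Silurian opens at 443.8 Ma, so the interval is 1200 − 443.8 = 756.2 Myr.
A period fits inside if it starts at or after 1200 Ma and ends at or before 443.8 Ma; oldest first that gives Stenian, Tonian, Cryogenian, Ediacaran, Cambrian, Ordovician.

756.2 million years; Stenian, Tonian, Cryogenian, Ediacaran, Cambrian, Ordovician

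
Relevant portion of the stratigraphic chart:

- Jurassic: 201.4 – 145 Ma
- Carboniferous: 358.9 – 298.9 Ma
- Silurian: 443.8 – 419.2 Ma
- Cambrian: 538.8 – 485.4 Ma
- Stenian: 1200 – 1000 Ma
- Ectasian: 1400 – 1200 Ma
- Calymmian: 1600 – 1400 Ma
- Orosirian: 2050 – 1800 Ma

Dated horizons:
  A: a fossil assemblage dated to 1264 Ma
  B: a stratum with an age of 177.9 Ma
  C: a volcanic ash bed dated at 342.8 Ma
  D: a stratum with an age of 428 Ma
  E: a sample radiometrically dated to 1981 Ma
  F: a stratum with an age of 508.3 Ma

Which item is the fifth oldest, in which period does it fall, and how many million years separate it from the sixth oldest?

Larger Ma means older, so oldest first: E 1981 > A 1264 > F 508.3 > D 428 > C 342.8 > B 177.9.
Counting 5 along gives C (342.8 Ma); the excerpt puts that inside the Carboniferous, 358.9–298.9 Ma.
Next in line is B (177.9 Ma), and 342.8 − 177.9 = 164.9 Myr.

C, in the Carboniferous; 164.9 million years to B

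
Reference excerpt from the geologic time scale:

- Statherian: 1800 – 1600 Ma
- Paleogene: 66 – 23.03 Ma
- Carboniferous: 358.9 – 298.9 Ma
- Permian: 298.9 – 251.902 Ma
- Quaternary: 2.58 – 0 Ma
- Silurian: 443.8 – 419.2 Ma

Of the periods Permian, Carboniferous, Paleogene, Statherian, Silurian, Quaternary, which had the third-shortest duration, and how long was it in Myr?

Durations: Permian 46.998; Carboniferous 60; Paleogene 42.97; Statherian 200; Silurian 24.6; Quaternary 2.58 Myr.
Sorted shortest-first: Quaternary (2.58), Silurian (24.6), Paleogene (42.97), Permian (46.998), Carboniferous (60), Statherian (200).
The third shortest is Paleogene at 42.97 Myr.

Paleogene, 42.97 million years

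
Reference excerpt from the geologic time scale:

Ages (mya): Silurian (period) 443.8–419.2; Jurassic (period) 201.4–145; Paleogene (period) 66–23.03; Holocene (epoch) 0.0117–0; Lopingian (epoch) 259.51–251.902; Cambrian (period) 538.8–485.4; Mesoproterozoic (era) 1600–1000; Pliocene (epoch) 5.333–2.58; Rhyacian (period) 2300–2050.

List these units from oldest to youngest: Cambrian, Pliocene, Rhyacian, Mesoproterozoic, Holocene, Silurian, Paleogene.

Read off each span (Ma): Cambrian 538.8–485.4; Pliocene 5.333–2.58; Rhyacian 2300–2050; Mesoproterozoic 1600–1000; Holocene 0.0117–0; Silurian 443.8–419.2; Paleogene 66–23.03.
Larger Ma is older, so oldest→youngest is Rhyacian, Mesoproterozoic, Cambrian, Silurian, Paleogene, Pliocene, Holocene.

Rhyacian, then Mesoproterozoic, then Cambrian, then Silurian, then Paleogene, then Pliocene, then Holocene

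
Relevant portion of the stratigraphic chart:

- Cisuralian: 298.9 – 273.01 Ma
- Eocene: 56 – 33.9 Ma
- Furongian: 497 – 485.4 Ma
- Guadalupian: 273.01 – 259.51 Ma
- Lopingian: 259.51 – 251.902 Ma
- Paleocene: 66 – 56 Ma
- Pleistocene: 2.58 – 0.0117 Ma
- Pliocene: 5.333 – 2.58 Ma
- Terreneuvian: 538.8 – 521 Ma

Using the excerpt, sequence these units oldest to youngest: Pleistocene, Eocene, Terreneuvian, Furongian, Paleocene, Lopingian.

Terreneuvian → Furongian → Lopingian → Paleocene → Eocene → Pleistocene

The oldest of these is Terreneuvian (starts 538.8 Ma) and the youngest is Pleistocene (ends 0.0117 Ma).
In between, by decreasing start age: Furongian (497), Lopingian (259.51), Paleocene (66), Eocene (56).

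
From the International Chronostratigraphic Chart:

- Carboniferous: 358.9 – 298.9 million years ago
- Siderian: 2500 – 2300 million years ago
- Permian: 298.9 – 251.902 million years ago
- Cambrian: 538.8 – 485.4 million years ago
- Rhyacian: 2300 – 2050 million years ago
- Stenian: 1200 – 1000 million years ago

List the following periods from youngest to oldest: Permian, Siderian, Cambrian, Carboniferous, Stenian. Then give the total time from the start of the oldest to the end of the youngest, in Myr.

Start ages (Ma): Siderian 2500, Stenian 1200, Cambrian 538.8, Carboniferous 358.9, Permian 298.9.
Ordered youngest to oldest: Permian, Carboniferous, Cambrian, Stenian, Siderian.
Span = 2500 − 251.902 = 2248.098 Myr.

Permian, Carboniferous, Cambrian, Stenian, Siderian; total span 2248.098 Myr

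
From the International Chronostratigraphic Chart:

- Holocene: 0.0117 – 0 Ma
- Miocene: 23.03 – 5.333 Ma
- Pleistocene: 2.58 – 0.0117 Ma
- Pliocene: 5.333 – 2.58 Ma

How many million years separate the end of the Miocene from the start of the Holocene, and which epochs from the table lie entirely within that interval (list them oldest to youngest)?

5.3213 million years; Pliocene, Pleistocene

End of Miocene = 5.333 Ma; start of Holocene = 0.0117 Ma.
Gap = 5.333 − 0.0117 = 5.3213 Myr.
Epochs wholly inside 5.333–0.0117 Ma: Pliocene (5.333–2.58), Pleistocene (2.58–0.0117).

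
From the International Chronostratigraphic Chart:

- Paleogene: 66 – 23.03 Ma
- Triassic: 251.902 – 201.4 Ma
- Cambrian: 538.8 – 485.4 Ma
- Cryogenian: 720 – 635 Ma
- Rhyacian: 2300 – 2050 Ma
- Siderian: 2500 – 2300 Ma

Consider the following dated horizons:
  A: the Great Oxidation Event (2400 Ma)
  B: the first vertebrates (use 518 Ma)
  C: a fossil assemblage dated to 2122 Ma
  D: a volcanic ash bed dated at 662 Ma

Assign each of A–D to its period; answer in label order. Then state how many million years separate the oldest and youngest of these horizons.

Match each age against the start–end ranges in the excerpt: A = 2400 Ma → Siderian (2500–2300); B = 518 Ma → Cambrian (538.8–485.4); C = 2122 Ma → Rhyacian (2300–2050); D = 662 Ma → Cryogenian (720–635).
The largest age is 2400 Ma and the smallest is 518 Ma; their difference is 1882 Myr.

A — Siderian; B — Cambrian; C — Rhyacian; D — Cryogenian; span 1882 million years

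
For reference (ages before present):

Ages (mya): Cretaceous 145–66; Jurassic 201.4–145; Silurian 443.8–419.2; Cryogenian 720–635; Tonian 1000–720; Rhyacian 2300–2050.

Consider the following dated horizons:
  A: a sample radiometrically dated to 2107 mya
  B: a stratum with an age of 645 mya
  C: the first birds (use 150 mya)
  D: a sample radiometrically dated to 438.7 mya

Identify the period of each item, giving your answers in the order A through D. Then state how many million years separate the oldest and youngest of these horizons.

Match each age against the start–end ranges in the excerpt: A = 2107 Ma → Rhyacian (2300–2050); B = 645 Ma → Cryogenian (720–635); C = 150 Ma → Jurassic (201.4–145); D = 438.7 Ma → Silurian (443.8–419.2).
The largest age is 2107 Ma and the smallest is 150 Ma; their difference is 1957 Myr.

A — Rhyacian; B — Cryogenian; C — Jurassic; D — Silurian; span 1957 million years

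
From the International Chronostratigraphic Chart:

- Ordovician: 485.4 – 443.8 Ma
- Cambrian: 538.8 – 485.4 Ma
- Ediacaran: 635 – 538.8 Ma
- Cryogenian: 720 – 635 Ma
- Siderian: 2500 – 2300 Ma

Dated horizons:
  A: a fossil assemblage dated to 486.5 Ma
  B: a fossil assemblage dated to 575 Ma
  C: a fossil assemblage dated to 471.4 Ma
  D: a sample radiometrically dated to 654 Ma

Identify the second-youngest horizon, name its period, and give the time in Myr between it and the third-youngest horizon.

A, in the Cambrian; 88.5 million years to B

Smaller Ma means younger, so youngest first: C 471.4 < A 486.5 < B 575 < D 654.
Counting 2 along gives A (486.5 Ma); the excerpt puts that inside the Cambrian, 538.8–485.4 Ma.
Next in line is B (575 Ma), and 575 − 486.5 = 88.5 Myr.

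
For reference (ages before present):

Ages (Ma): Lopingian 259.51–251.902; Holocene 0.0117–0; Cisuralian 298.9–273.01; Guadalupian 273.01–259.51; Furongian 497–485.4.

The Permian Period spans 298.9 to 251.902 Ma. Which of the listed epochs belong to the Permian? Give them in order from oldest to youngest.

Cisuralian, Guadalupian, Lopingian

Epochs with both bounds inside 298.9–251.902 Ma: Cisuralian (298.9–273.01), Guadalupian (273.01–259.51), Lopingian (259.51–251.902).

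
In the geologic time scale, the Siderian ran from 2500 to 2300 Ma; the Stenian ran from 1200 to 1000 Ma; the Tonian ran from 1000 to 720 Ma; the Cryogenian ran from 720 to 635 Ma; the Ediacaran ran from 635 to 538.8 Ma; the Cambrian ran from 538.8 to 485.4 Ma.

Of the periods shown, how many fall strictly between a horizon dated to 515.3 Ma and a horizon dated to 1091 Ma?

1091 Ma sits inside the Stenian (1200–1000) and 515.3 Ma inside the Cambrian (538.8–485.4); neither of those is wholly between the two dates.
The listed periods lying completely between them are Tonian, Cryogenian, Ediacaran — 3 in all.

3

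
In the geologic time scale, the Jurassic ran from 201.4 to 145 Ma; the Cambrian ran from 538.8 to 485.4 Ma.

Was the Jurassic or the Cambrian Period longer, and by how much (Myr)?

Jurassic: 201.4 − 145 = 56.4 Myr.
Cambrian: 538.8 − 485.4 = 53.4 Myr.
Difference: 56.4 − 53.4 = 3 Myr, so the Jurassic was longer.

Jurassic, by 3 million years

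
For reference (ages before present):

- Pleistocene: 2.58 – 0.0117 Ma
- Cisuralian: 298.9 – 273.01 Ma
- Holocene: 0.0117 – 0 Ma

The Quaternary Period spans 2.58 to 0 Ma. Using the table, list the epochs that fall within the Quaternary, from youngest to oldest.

Holocene, Pleistocene

Epochs with both bounds inside 2.58–0 Ma: Holocene (0.0117–0), Pleistocene (2.58–0.0117).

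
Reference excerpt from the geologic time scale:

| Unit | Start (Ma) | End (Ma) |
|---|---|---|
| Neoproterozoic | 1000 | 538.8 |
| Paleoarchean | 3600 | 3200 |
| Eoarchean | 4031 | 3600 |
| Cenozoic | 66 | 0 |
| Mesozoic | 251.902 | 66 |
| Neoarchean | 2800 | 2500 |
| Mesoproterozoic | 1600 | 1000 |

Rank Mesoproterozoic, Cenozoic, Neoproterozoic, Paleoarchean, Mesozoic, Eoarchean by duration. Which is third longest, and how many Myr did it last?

Durations: Mesoproterozoic 600; Cenozoic 66; Neoproterozoic 461.2; Paleoarchean 400; Mesozoic 185.902; Eoarchean 431 Myr.
Sorted longest-first: Mesoproterozoic (600), Neoproterozoic (461.2), Eoarchean (431), Paleoarchean (400), Mesozoic (185.902), Cenozoic (66).
The third longest is Eoarchean at 431 Myr.

Eoarchean, 431 million years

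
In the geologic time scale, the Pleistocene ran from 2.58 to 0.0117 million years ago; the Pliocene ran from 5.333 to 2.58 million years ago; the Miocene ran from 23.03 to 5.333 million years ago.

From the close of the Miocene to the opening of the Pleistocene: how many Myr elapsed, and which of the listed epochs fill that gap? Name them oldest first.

2.753 million years; Pliocene

The Miocene closes at 5.333 Ma and the Pleistocene opens at 2.58 Ma, so the interval is 5.333 − 2.58 = 2.753 Myr.
An epoch fits inside if it starts at or after 5.333 Ma and ends at or before 2.58 Ma; oldest first that gives Pliocene.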